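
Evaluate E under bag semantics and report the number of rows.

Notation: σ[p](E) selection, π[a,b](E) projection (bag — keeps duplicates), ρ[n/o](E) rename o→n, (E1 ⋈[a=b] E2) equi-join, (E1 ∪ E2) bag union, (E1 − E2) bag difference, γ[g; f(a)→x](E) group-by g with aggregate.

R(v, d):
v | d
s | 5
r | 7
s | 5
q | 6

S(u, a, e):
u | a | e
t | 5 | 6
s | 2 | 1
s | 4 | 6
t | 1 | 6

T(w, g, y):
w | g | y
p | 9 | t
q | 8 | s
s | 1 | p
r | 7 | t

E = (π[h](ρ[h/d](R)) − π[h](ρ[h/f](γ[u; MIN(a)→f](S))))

Subexpression sizes:
  R → 4
  ρ[h/d](R) → 4
  π[h](ρ[h/d](R)) → 4
  S → 4
  γ[u; MIN(a)→f](S) → 2
  ρ[h/f](γ[u; MIN(a)→f](S)) → 2
  π[h](ρ[h/f](γ[u; MIN(a)→f](S))) → 2
  (π[h](ρ[h/d](R)) − π[h](ρ[h/f](γ[u; MIN(a)→f](S)))) → 4

|E| = 4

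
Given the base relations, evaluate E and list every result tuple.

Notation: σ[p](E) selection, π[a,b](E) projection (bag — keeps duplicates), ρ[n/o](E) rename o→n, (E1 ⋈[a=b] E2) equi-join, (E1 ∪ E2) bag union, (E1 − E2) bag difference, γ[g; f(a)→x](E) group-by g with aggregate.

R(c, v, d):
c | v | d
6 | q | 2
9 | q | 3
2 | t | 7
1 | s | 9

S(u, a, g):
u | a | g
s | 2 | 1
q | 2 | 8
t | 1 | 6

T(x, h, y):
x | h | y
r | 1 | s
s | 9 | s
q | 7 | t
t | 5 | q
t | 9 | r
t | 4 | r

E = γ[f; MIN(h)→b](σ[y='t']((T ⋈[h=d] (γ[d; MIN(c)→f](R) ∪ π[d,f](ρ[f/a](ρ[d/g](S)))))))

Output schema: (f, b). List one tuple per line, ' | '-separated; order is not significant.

Stepwise |·|:
  T → 6
  R → 4
  γ[d; MIN(c)→f](R) → 4
  S → 3
  ρ[d/g](S) → 3
  ρ[f/a](ρ[d/g](S)) → 3
  π[d,f](ρ[f/a](ρ[d/g](S))) → 3
  (γ[d; MIN(c)→f](R) ∪ π[d,f](ρ[f/a](ρ[d/g](S)))) → 7
  (T ⋈[h=d] (γ[d; MIN(c)→f](R) ∪ π[d,f](ρ[f/a](ρ[d/g](S))))) → 4
  σ[y='t']((T ⋈[h=d] (γ[d; MIN(c)→f](R) ∪ π[d,f](ρ[f/a](ρ[d/g](S)))))) → 1
  γ[f; MIN(h)→b](σ[y='t']((T ⋈[h=d] (γ[d; MIN(c)→f](R) ∪ π[d,f](ρ[f/a](ρ[d/g](S))))))) → 1

== RESULT ==
f | b
2 | 7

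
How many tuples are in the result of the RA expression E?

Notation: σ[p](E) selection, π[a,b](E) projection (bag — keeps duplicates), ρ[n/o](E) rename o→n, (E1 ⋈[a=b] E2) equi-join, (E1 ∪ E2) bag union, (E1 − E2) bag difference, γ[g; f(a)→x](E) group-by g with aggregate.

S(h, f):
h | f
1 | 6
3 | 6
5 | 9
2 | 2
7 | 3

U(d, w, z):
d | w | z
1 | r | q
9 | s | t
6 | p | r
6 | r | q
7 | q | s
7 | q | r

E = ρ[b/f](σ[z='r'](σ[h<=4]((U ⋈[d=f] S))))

Stepwise |·|:
  U → 6
  S → 5
  (U ⋈[d=f] S) → 5
  σ[h<=4]((U ⋈[d=f] S)) → 4
  σ[z='r'](σ[h<=4]((U ⋈[d=f] S))) → 2
  ρ[b/f](σ[z='r'](σ[h<=4]((U ⋈[d=f] S)))) → 2

|E| = 2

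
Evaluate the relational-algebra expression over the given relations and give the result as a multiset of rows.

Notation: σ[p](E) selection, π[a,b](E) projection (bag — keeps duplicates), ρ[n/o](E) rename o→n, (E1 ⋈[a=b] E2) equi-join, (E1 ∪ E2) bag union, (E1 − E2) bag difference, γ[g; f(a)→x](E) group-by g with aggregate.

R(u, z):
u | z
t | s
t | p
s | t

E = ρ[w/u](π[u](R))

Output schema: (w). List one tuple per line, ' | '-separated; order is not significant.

Subexpression sizes:
  R → 3
  π[u](R) → 3
  ρ[w/u](π[u](R)) → 3

== RESULT ==
w
s
t
t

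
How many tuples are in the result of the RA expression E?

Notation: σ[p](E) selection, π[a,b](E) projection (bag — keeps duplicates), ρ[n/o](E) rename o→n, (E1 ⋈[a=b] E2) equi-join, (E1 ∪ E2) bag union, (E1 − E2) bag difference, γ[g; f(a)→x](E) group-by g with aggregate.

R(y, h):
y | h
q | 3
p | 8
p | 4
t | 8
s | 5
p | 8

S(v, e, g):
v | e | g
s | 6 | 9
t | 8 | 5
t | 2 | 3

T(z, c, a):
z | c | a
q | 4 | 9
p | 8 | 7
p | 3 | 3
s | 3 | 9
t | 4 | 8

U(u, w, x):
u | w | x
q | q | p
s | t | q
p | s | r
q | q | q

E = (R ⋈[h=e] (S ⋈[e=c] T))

Subexpression sizes:
  R → 6
  S → 3
  T → 5
  (S ⋈[e=c] T) → 1
  (R ⋈[h=e] (S ⋈[e=c] T)) → 3

|E| = 3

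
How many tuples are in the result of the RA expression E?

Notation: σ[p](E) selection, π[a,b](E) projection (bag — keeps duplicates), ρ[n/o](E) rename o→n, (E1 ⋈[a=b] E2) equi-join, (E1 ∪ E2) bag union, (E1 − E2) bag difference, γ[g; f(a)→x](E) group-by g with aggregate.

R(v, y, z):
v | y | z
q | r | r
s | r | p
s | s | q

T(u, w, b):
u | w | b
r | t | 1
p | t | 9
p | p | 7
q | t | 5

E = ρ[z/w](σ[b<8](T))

Per-node cardinality:
  T → 4
  σ[b<8](T) → 3
  ρ[z/w](σ[b<8](T)) → 3

|E| = 3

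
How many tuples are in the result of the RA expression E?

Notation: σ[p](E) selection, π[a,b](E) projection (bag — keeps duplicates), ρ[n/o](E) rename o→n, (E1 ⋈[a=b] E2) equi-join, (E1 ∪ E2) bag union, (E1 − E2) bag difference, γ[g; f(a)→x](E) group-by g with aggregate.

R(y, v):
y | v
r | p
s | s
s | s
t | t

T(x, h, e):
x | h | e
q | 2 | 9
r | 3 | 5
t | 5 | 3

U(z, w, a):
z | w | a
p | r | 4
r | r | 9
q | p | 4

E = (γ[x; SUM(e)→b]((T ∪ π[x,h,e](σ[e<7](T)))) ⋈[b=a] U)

Per-node cardinality:
  T → 3
  T → 3
  σ[e<7](T) → 2
  π[x,h,e](σ[e<7](T)) → 2
  (T ∪ π[x,h,e](σ[e<7](T))) → 5
  γ[x; SUM(e)→b]((T ∪ π[x,h,e](σ[e<7](T)))) → 3
  U → 3
  (γ[x; SUM(e)→b]((T ∪ π[x,h,e](σ[e<7](T)))) ⋈[b=a] U) → 1

|E| = 1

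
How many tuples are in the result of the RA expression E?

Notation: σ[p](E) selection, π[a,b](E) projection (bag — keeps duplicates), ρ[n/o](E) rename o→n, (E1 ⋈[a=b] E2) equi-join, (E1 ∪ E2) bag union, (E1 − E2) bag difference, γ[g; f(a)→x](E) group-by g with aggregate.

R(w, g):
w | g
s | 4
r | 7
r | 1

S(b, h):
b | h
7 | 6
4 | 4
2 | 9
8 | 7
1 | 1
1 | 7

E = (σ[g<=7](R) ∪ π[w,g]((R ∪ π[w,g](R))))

Row counts bottom-up:
  R → 3
  σ[g<=7](R) → 3
  R → 3
  R → 3
  π[w,g](R) → 3
  (R ∪ π[w,g](R)) → 6
  π[w,g]((R ∪ π[w,g](R))) → 6
  (σ[g<=7](R) ∪ π[w,g]((R ∪ π[w,g](R)))) → 9

|E| = 9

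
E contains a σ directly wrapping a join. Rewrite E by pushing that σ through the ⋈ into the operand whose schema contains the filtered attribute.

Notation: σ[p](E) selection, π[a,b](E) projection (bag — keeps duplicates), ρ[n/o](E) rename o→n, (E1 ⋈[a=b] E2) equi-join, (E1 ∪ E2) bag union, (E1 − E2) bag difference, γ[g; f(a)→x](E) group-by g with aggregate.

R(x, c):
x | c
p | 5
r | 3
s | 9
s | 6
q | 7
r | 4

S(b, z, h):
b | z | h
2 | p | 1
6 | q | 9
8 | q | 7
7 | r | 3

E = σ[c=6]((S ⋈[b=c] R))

σ filters on c, owned by the right side.
E' = (S ⋈[b=c] σ[c=6](R))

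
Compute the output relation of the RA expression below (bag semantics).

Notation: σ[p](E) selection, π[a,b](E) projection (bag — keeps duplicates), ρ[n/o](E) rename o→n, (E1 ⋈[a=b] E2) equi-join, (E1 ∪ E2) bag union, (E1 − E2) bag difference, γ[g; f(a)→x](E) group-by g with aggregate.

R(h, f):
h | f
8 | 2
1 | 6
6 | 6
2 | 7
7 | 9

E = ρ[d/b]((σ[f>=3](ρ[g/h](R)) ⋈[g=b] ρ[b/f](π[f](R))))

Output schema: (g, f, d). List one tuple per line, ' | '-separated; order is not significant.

Stepwise |·|:
  R → 5
  ρ[g/h](R) → 5
  σ[f>=3](ρ[g/h](R)) → 4
  R → 5
  π[f](R) → 5
  ρ[b/f](π[f](R)) → 5
  (σ[f>=3](ρ[g/h](R)) ⋈[g=b] ρ[b/f](π[f](R))) → 4
  ρ[d/b]((σ[f>=3](ρ[g/h](R)) ⋈[g=b] ρ[b/f](π[f](R)))) → 4

== RESULT ==
g | f | d
2 | 7 | 2
6 | 6 | 6
6 | 6 | 6
7 | 9 | 7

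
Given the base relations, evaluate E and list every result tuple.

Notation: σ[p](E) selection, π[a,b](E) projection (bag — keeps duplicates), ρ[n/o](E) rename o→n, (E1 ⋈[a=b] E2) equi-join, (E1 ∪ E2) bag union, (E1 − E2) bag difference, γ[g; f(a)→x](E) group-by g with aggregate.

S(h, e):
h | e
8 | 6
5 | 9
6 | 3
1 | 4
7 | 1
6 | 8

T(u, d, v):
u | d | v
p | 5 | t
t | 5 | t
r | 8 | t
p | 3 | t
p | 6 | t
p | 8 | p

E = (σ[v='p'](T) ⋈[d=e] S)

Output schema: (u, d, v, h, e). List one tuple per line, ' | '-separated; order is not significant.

Per-node cardinality:
  T → 6
  σ[v='p'](T) → 1
  S → 6
  (σ[v='p'](T) ⋈[d=e] S) → 1

== RESULT ==
u | d | v | h | e
p | 8 | p | 6 | 8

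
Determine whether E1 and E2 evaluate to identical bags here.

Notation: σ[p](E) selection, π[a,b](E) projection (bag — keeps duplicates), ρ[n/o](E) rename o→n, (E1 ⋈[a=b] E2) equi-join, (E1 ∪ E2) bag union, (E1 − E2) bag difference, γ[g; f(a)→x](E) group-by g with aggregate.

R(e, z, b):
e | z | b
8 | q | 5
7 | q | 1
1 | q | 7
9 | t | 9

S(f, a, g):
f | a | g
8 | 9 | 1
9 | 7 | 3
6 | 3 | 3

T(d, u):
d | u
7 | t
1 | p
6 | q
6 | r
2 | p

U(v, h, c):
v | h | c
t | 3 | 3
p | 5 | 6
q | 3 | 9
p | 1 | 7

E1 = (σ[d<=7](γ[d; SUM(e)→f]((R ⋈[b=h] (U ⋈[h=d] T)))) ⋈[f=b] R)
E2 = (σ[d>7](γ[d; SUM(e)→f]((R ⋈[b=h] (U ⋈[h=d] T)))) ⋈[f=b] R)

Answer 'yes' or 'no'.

E1 stepwise |·|:
  R → 4
  U → 4
  T → 5
  (U ⋈[h=d] T) → 1
  (R ⋈[b=h] (U ⋈[h=d] T)) → 1
  γ[d; SUM(e)→f]((R ⋈[b=h] (U ⋈[h=d] T))) → 1
  σ[d<=7](γ[d; SUM(e)→f]((R ⋈[b=h] (U ⋈[h=d] T)))) → 1
  R → 4
  (σ[d<=7](γ[d; SUM(e)→f]((R ⋈[b=h] (U ⋈[h=d] T)))) ⋈[f=b] R) → 1
E2 stepwise |·|:
  R → 4
  U → 4
  T → 5
  (U ⋈[h=d] T) → 1
  (R ⋈[b=h] (U ⋈[h=d] T)) → 1
  γ[d; SUM(e)→f]((R ⋈[b=h] (U ⋈[h=d] T))) → 1
  σ[d>7](γ[d; SUM(e)→f]((R ⋈[b=h] (U ⋈[h=d] T)))) → 0
  R → 4
  (σ[d>7](γ[d; SUM(e)→f]((R ⋈[b=h] (U ⋈[h=d] T)))) ⋈[f=b] R) → 0

E1 result:
d | f | e | z | b
1 | 7 | 1 | q | 7
E2 result:
d | f | e | z | b
(0 rows)
Witness: (1, 7, 1, 'q', 7) appears 1× in E1 but 0× in E2.

no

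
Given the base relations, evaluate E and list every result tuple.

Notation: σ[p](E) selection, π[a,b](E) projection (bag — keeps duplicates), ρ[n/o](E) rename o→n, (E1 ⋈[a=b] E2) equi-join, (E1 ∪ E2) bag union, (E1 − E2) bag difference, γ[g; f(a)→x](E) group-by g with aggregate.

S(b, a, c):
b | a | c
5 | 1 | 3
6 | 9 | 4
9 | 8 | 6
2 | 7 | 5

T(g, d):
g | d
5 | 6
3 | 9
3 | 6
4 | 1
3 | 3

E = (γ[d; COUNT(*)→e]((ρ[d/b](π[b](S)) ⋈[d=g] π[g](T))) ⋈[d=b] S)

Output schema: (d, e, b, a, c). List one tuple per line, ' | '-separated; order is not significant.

Subexpression sizes:
  S → 4
  π[b](S) → 4
  ρ[d/b](π[b](S)) → 4
  T → 5
  π[g](T) → 5
  (ρ[d/b](π[b](S)) ⋈[d=g] π[g](T)) → 1
  γ[d; COUNT(*)→e]((ρ[d/b](π[b](S)) ⋈[d=g] π[g](T))) → 1
  S → 4
  (γ[d; COUNT(*)→e]((ρ[d/b](π[b](S)) ⋈[d=g] π[g](T))) ⋈[d=b] S) → 1

== RESULT ==
d | e | b | a | c
5 | 1 | 5 | 1 | 3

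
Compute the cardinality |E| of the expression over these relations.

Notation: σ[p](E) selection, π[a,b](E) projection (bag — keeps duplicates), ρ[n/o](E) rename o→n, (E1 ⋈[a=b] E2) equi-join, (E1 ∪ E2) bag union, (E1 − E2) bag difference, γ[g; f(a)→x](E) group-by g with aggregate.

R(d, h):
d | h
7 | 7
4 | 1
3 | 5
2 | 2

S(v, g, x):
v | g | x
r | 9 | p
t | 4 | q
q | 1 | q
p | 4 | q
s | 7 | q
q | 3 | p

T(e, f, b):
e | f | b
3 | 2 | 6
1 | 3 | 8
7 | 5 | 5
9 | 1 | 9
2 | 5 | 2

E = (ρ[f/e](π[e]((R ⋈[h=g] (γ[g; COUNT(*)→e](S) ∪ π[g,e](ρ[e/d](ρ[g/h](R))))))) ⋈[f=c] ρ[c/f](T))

Per-node cardinality:
  R → 4
  S → 6
  γ[g; COUNT(*)→e](S) → 5
  R → 4
  ρ[g/h](R) → 4
  ρ[e/d](ρ[g/h](R)) → 4
  π[g,e](ρ[e/d](ρ[g/h](R))) → 4
  (γ[g; COUNT(*)→e](S) ∪ π[g,e](ρ[e/d](ρ[g/h](R)))) → 9
  (R ⋈[h=g] (γ[g; COUNT(*)→e](S) ∪ π[g,e](ρ[e/d](ρ[g/h](R))))) → 6
  π[e]((R ⋈[h=g] (γ[g; COUNT(*)→e](S) ∪ π[g,e](ρ[e/d](ρ[g/h](R)))))) → 6
  ρ[f/e](π[e]((R ⋈[h=g] (γ[g; COUNT(*)→e](S) ∪ π[g,e](ρ[e/d](ρ[g/h](R))))))) → 6
  T → 5
  ρ[c/f](T) → 5
  (ρ[f/e](π[e]((R ⋈[h=g] (γ[g; COUNT(*)→e](S) ∪ π[g,e](ρ[e/d](ρ[g/h](R))))))) ⋈[f=c] ρ[c/f](T)) → 4

|E| = 4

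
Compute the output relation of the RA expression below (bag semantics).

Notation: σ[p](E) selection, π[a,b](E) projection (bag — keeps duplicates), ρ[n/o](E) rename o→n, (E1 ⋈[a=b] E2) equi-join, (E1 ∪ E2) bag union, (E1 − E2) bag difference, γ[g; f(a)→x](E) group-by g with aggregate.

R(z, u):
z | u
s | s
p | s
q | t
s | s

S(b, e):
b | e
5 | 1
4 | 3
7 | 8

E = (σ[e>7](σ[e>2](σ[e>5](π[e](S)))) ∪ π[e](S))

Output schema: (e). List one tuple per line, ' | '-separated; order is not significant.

Subexpression sizes:
  S → 3
  π[e](S) → 3
  σ[e>5](π[e](S)) → 1
  σ[e>2](σ[e>5](π[e](S))) → 1
  σ[e>7](σ[e>2](σ[e>5](π[e](S)))) → 1
  S → 3
  π[e](S) → 3
  (σ[e>7](σ[e>2](σ[e>5](π[e](S)))) ∪ π[e](S)) → 4

== RESULT ==
e
1
3
8
8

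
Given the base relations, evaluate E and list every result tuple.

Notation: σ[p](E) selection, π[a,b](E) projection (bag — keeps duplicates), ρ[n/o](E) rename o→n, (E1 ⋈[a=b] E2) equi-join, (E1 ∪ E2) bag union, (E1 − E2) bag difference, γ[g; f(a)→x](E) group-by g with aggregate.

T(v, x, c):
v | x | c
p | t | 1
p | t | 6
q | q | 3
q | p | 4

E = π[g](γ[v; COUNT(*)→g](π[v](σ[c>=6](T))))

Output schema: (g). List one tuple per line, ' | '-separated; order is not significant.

Stepwise |·|:
  T → 4
  σ[c>=6](T) → 1
  π[v](σ[c>=6](T)) → 1
  γ[v; COUNT(*)→g](π[v](σ[c>=6](T))) → 1
  π[g](γ[v; COUNT(*)→g](π[v](σ[c>=6](T)))) → 1

== RESULT ==
g
1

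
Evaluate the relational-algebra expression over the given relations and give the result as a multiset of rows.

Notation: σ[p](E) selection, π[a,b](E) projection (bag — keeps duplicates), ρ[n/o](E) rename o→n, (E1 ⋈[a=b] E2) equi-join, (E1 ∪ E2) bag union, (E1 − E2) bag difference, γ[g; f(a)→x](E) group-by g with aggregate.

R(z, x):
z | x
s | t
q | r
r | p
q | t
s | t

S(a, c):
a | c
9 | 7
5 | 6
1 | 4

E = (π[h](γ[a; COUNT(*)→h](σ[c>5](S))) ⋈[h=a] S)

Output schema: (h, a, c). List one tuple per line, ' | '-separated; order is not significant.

Per-node cardinality:
  S → 3
  σ[c>5](S) → 2
  γ[a; COUNT(*)→h](σ[c>5](S)) → 2
  π[h](γ[a; COUNT(*)→h](σ[c>5](S))) → 2
  S → 3
  (π[h](γ[a; COUNT(*)→h](σ[c>5](S))) ⋈[h=a] S) → 2

== RESULT ==
h | a | c
1 | 1 | 4
1 | 1 | 4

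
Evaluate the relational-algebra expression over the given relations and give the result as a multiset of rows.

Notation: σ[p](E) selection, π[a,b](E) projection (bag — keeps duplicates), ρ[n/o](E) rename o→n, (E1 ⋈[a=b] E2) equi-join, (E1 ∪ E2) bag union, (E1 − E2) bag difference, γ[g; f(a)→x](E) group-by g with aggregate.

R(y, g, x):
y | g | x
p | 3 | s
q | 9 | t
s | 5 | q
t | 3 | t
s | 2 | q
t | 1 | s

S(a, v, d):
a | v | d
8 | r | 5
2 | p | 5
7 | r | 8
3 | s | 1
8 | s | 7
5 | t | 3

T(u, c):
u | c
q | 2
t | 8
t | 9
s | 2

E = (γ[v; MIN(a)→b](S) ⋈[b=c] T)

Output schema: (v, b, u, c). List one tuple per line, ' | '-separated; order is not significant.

Row counts bottom-up:
  S → 6
  γ[v; MIN(a)→b](S) → 4
  T → 4
  (γ[v; MIN(a)→b](S) ⋈[b=c] T) → 2

== RESULT ==
v | b | u | c
p | 2 | q | 2
p | 2 | s | 2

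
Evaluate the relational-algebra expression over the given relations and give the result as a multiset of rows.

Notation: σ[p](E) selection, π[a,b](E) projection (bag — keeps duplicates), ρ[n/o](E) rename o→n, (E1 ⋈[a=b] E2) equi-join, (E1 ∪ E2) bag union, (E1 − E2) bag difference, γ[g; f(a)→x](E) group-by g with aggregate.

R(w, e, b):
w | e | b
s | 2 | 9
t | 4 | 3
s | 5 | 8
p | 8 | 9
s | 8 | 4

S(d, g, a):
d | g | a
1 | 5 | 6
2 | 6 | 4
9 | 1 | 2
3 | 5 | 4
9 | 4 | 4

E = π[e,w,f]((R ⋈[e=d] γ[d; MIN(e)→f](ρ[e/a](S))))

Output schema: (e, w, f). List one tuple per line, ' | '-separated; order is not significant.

Row counts bottom-up:
  R → 5
  S → 5
  ρ[e/a](S) → 5
  γ[d; MIN(e)→f](ρ[e/a](S)) → 4
  (R ⋈[e=d] γ[d; MIN(e)→f](ρ[e/a](S))) → 1
  π[e,w,f]((R ⋈[e=d] γ[d; MIN(e)→f](ρ[e/a](S)))) → 1

== RESULT ==
e | w | f
2 | s | 4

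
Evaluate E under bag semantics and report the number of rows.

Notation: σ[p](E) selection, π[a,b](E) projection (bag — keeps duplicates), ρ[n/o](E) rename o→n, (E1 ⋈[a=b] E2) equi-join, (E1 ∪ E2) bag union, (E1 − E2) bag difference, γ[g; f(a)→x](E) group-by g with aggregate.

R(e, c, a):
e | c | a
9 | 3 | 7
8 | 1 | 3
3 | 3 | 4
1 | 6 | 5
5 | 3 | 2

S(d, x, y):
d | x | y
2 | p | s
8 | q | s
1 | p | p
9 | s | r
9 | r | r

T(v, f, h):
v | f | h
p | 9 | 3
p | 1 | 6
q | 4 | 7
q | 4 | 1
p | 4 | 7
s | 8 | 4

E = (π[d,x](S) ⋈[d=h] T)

Stepwise |·|:
  S → 5
  π[d,x](S) → 5
  T → 6
  (π[d,x](S) ⋈[d=h] T) → 1

|E| = 1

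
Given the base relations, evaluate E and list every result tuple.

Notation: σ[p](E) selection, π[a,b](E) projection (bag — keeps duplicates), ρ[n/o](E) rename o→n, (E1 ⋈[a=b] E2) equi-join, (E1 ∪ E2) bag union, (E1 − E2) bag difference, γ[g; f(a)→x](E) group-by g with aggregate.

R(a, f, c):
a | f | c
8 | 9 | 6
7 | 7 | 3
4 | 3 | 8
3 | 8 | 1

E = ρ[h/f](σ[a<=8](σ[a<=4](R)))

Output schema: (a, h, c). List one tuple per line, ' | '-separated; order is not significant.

Subexpression sizes:
  R → 4
  σ[a<=4](R) → 2
  σ[a<=8](σ[a<=4](R)) → 2
  ρ[h/f](σ[a<=8](σ[a<=4](R))) → 2

== RESULT ==
a | h | c
3 | 8 | 1
4 | 3 | 8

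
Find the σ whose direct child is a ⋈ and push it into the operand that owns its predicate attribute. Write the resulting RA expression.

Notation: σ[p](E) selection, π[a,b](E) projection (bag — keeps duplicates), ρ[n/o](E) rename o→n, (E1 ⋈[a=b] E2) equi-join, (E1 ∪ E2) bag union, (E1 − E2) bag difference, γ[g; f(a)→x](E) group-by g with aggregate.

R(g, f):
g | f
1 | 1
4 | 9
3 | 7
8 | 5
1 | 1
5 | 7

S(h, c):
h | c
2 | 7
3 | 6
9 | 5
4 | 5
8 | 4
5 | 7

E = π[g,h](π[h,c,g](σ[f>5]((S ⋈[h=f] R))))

σ filters on f, owned by the right side.
E' = π[g,h](π[h,c,g]((S ⋈[h=f] σ[f>5](R))))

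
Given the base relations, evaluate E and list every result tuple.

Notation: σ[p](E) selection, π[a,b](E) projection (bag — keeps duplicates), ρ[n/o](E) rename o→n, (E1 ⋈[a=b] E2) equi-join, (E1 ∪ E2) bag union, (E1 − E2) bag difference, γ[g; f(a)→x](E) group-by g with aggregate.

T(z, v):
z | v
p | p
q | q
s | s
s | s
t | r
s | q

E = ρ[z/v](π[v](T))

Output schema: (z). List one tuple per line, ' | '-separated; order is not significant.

Subexpression sizes:
  T → 6
  π[v](T) → 6
  ρ[z/v](π[v](T)) → 6

== RESULT ==
z
p
q
q
r
s
s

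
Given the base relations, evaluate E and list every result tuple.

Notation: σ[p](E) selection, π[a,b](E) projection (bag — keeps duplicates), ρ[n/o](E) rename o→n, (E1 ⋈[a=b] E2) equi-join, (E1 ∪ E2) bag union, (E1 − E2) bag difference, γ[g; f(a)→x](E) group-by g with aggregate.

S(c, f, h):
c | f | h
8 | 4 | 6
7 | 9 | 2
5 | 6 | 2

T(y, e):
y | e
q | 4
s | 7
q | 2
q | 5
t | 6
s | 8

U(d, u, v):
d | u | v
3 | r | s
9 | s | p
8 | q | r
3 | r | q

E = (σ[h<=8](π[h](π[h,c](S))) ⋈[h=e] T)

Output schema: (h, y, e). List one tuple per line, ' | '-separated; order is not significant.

Row counts bottom-up:
  S → 3
  π[h,c](S) → 3
  π[h](π[h,c](S)) → 3
  σ[h<=8](π[h](π[h,c](S))) → 3
  T → 6
  (σ[h<=8](π[h](π[h,c](S))) ⋈[h=e] T) → 3

== RESULT ==
h | y | e
2 | q | 2
2 | q | 2
6 | t | 6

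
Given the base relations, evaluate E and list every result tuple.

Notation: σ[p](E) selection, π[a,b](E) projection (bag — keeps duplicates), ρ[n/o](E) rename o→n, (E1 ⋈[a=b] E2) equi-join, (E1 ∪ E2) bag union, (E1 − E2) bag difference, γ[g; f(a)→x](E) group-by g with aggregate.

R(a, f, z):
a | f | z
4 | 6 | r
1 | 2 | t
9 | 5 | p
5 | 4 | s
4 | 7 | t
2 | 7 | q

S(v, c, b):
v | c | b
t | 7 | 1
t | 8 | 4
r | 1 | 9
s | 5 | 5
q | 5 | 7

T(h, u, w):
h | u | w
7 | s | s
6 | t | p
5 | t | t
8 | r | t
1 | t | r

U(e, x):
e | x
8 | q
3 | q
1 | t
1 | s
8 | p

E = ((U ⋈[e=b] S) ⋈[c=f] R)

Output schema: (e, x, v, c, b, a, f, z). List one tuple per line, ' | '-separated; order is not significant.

Stepwise |·|:
  U → 5
  S → 5
  (U ⋈[e=b] S) → 2
  R → 6
  ((U ⋈[e=b] S) ⋈[c=f] R) → 4

== RESULT ==
e | x | v | c | b | a | f | z
1 | s | t | 7 | 1 | 2 | 7 | q
1 | s | t | 7 | 1 | 4 | 7 | t
1 | t | t | 7 | 1 | 2 | 7 | q
1 | t | t | 7 | 1 | 4 | 7 | t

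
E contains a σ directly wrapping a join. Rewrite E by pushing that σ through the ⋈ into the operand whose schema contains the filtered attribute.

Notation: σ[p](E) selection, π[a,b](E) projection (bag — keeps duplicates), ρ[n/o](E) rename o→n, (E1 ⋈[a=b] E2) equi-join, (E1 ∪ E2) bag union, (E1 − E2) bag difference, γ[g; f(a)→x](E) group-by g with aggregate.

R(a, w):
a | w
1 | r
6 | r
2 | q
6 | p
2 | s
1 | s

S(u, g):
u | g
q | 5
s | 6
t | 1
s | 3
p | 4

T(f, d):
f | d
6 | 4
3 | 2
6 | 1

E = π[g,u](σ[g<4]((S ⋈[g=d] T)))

σ filters on g, owned by the left side.
E' = π[g,u]((σ[g<4](S) ⋈[g=d] T))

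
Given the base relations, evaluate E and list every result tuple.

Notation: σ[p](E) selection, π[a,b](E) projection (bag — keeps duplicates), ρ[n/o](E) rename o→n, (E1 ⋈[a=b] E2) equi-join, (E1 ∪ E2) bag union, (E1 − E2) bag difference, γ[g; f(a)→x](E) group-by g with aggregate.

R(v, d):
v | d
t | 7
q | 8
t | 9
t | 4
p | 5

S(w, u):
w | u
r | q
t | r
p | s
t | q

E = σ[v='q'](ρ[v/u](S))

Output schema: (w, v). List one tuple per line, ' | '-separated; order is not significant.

Per-node cardinality:
  S → 4
  ρ[v/u](S) → 4
  σ[v='q'](ρ[v/u](S)) → 2

== RESULT ==
w | v
r | q
t | q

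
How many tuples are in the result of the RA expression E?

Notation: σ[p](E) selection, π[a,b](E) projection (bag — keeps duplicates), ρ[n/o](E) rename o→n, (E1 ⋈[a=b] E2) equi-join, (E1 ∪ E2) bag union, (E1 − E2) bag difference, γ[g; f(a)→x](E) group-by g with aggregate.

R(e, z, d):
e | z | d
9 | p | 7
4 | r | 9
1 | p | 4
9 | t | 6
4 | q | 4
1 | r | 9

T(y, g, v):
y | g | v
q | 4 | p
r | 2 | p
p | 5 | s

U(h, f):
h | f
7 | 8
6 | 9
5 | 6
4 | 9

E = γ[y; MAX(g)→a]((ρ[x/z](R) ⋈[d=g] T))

Per-node cardinality:
  R → 6
  ρ[x/z](R) → 6
  T → 3
  (ρ[x/z](R) ⋈[d=g] T) → 2
  γ[y; MAX(g)→a]((ρ[x/z](R) ⋈[d=g] T)) → 1

|E| = 1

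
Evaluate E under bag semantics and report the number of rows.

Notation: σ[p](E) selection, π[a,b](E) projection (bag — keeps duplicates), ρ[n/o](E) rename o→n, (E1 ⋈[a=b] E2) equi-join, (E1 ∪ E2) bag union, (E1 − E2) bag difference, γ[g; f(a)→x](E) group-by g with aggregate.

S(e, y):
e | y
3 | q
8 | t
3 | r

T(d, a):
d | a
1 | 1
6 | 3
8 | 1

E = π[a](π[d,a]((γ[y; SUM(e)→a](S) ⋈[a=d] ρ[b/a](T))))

Subexpression sizes:
  S → 3
  γ[y; SUM(e)→a](S) → 3
  T → 3
  ρ[b/a](T) → 3
  (γ[y; SUM(e)→a](S) ⋈[a=d] ρ[b/a](T)) → 1
  π[d,a]((γ[y; SUM(e)→a](S) ⋈[a=d] ρ[b/a](T))) → 1
  π[a](π[d,a]((γ[y; SUM(e)→a](S) ⋈[a=d] ρ[b/a](T)))) → 1

|E| = 1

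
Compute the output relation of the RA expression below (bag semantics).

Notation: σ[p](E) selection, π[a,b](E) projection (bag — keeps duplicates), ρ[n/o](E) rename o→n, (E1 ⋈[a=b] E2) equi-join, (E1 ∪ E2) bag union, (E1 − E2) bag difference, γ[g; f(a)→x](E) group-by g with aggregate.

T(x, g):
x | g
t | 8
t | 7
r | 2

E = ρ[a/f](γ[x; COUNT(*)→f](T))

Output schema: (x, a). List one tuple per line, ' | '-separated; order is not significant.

Subexpression sizes:
  T → 3
  γ[x; COUNT(*)→f](T) → 2
  ρ[a/f](γ[x; COUNT(*)→f](T)) → 2

== RESULT ==
x | a
r | 1
t | 2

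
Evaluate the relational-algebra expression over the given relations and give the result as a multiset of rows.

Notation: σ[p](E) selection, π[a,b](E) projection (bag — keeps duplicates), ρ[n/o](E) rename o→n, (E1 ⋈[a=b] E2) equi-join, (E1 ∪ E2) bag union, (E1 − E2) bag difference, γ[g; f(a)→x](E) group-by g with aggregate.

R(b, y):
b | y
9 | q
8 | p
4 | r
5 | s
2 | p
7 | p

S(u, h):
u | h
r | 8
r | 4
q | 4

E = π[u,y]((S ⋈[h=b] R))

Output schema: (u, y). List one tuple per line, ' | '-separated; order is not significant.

Per-node cardinality:
  S → 3
  R → 6
  (S ⋈[h=b] R) → 3
  π[u,y]((S ⋈[h=b] R)) → 3

== RESULT ==
u | y
q | r
r | p
r | r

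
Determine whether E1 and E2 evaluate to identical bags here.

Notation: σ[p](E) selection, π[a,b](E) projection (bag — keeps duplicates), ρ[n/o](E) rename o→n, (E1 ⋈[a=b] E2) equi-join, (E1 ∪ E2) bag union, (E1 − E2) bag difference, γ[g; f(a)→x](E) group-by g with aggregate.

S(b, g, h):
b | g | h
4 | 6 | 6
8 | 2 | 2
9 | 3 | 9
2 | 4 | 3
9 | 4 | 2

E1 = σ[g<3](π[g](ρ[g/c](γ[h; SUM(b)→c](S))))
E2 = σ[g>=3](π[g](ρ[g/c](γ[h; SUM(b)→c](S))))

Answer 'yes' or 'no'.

E1 per-node cardinality:
  S → 5
  γ[h; SUM(b)→c](S) → 4
  ρ[g/c](γ[h; SUM(b)→c](S)) → 4
  π[g](ρ[g/c](γ[h; SUM(b)→c](S))) → 4
  σ[g<3](π[g](ρ[g/c](γ[h; SUM(b)→c](S)))) → 1
E2 per-node cardinality:
  S → 5
  γ[h; SUM(b)→c](S) → 4
  ρ[g/c](γ[h; SUM(b)→c](S)) → 4
  π[g](ρ[g/c](γ[h; SUM(b)→c](S))) → 4
  σ[g>=3](π[g](ρ[g/c](γ[h; SUM(b)→c](S)))) → 3

E1 result:
g
2
E2 result:
g
4
9
17
Witness: (17,) appears 0× in E1 but 1× in E2.

no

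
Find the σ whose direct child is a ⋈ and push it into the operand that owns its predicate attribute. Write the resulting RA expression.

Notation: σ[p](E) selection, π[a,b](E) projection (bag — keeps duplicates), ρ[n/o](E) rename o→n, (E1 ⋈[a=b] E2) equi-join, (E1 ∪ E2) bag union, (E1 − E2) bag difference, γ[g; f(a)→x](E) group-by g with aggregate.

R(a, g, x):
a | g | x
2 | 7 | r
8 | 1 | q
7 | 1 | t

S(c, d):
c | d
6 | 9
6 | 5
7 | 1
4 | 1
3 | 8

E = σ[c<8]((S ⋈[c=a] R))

σ filters on c, owned by the left side.
E' = (σ[c<8](S) ⋈[c=a] R)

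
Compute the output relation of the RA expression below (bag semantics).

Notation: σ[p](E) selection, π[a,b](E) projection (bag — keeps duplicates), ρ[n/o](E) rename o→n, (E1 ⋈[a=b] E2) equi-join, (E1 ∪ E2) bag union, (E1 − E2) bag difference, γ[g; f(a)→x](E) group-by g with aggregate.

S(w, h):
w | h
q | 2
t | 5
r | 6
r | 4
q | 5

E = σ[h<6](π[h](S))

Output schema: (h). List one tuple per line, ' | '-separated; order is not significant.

Stepwise |·|:
  S → 5
  π[h](S) → 5
  σ[h<6](π[h](S)) → 4

== RESULT ==
h
2
4
5
5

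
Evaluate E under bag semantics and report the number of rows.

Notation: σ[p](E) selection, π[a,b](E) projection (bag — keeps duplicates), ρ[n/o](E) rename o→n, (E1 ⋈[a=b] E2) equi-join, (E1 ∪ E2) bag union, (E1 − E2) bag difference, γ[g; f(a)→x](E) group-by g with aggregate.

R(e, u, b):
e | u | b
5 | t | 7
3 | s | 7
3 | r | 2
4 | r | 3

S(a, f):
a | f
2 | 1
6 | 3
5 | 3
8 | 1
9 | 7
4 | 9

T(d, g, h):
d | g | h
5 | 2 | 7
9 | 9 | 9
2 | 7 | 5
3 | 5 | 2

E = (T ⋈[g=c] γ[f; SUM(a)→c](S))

Stepwise |·|:
  T → 4
  S → 6
  γ[f; SUM(a)→c](S) → 4
  (T ⋈[g=c] γ[f; SUM(a)→c](S)) → 1

|E| = 1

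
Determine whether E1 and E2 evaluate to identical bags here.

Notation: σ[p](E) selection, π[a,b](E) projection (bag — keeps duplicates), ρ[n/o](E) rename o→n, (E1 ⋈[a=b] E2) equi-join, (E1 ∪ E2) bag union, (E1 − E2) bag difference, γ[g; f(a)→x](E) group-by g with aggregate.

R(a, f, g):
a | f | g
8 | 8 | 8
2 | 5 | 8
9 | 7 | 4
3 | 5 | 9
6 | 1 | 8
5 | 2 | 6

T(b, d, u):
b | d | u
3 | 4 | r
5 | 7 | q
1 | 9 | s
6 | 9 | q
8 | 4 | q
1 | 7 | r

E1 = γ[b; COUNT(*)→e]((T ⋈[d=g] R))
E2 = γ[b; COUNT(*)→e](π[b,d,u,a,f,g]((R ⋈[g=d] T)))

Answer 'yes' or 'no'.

E1 per-node cardinality:
  T → 6
  R → 6
  (T ⋈[d=g] R) → 4
  γ[b; COUNT(*)→e]((T ⋈[d=g] R)) → 4
E2 per-node cardinality:
  R → 6
  T → 6
  (R ⋈[g=d] T) → 4
  π[b,d,u,a,f,g]((R ⋈[g=d] T)) → 4
  γ[b; COUNT(*)→e](π[b,d,u,a,f,g]((R ⋈[g=d] T))) → 4

E1 and E2 produce the same multiset:
b | e
1 | 1
3 | 1
6 | 1
8 | 1

yes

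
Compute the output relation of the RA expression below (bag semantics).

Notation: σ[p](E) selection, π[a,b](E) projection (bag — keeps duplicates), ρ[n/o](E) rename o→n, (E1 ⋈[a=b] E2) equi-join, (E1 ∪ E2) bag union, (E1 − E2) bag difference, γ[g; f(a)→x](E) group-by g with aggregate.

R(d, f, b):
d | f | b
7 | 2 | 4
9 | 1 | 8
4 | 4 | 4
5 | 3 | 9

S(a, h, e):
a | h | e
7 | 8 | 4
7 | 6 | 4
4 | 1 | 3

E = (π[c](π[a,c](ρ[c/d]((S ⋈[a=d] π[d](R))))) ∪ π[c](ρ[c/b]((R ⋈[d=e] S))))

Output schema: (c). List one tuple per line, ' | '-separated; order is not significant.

Row counts bottom-up:
  S → 3
  R → 4
  π[d](R) → 4
  (S ⋈[a=d] π[d](R)) → 3
  ρ[c/d]((S ⋈[a=d] π[d](R))) → 3
  π[a,c](ρ[c/d]((S ⋈[a=d] π[d](R)))) → 3
  π[c](π[a,c](ρ[c/d]((S ⋈[a=d] π[d](R))))) → 3
  R → 4
  S → 3
  (R ⋈[d=e] S) → 2
  ρ[c/b]((R ⋈[d=e] S)) → 2
  π[c](ρ[c/b]((R ⋈[d=e] S))) → 2
  (π[c](π[a,c](ρ[c/d]((S ⋈[a=d] π[d](R))))) ∪ π[c](ρ[c/b]((R ⋈[d=e] S)))) → 5

== RESULT ==
c
4
4
4
7
7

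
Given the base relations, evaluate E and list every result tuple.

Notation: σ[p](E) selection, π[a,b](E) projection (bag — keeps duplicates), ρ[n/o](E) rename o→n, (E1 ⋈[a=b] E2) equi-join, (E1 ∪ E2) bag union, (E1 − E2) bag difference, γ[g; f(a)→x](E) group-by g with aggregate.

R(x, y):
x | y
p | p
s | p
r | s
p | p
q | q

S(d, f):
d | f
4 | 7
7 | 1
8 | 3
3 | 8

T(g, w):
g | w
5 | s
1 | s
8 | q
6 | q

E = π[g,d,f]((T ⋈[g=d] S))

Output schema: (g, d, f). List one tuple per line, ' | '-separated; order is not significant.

Row counts bottom-up:
  T → 4
  S → 4
  (T ⋈[g=d] S) → 1
  π[g,d,f]((T ⋈[g=d] S)) → 1

== RESULT ==
g | d | f
8 | 8 | 3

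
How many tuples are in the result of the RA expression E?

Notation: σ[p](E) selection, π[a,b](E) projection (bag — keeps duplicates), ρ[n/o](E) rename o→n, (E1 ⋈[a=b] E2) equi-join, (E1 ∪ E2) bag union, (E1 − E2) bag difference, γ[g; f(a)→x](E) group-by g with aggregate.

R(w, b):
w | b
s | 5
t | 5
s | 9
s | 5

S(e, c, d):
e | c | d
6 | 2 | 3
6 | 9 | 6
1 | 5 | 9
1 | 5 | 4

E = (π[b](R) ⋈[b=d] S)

Row counts bottom-up:
  R → 4
  π[b](R) → 4
  S → 4
  (π[b](R) ⋈[b=d] S) → 1

|E| = 1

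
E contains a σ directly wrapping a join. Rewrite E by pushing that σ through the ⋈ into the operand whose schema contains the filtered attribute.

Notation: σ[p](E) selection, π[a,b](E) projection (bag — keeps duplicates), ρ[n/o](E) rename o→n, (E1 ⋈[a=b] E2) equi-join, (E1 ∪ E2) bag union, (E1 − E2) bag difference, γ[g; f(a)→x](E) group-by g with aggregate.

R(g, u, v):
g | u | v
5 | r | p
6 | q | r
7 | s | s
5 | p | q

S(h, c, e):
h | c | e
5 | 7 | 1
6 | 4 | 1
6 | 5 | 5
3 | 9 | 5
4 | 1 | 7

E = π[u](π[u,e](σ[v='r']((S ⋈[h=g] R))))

σ filters on v, owned by the right side.
E' = π[u](π[u,e]((S ⋈[h=g] σ[v='r'](R))))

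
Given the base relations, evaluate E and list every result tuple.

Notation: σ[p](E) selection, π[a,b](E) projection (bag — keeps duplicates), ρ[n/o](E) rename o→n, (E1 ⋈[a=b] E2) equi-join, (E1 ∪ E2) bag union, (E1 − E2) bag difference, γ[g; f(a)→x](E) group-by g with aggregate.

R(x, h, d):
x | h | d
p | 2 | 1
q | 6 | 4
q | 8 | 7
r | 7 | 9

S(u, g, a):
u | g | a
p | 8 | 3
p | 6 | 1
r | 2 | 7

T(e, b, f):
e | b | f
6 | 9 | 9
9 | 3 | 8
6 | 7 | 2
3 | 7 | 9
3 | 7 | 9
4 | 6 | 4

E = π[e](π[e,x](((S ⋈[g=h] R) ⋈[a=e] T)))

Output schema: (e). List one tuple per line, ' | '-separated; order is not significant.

Stepwise |·|:
  S → 3
  R → 4
  (S ⋈[g=h] R) → 3
  T → 6
  ((S ⋈[g=h] R) ⋈[a=e] T) → 2
  π[e,x](((S ⋈[g=h] R) ⋈[a=e] T)) → 2
  π[e](π[e,x](((S ⋈[g=h] R) ⋈[a=e] T))) → 2

== RESULT ==
e
3
3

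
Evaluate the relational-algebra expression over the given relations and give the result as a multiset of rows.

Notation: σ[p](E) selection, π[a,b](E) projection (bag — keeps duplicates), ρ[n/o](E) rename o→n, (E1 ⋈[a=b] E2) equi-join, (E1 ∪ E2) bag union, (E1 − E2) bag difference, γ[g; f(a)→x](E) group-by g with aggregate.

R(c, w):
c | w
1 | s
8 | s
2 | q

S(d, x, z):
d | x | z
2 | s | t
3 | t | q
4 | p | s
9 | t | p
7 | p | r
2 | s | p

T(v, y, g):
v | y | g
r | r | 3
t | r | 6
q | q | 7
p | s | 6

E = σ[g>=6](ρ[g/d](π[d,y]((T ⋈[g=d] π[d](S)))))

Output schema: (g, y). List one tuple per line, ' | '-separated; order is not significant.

Stepwise |·|:
  T → 4
  S → 6
  π[d](S) → 6
  (T ⋈[g=d] π[d](S)) → 2
  π[d,y]((T ⋈[g=d] π[d](S))) → 2
  ρ[g/d](π[d,y]((T ⋈[g=d] π[d](S)))) → 2
  σ[g>=6](ρ[g/d](π[d,y]((T ⋈[g=d] π[d](S))))) → 1

== RESULT ==
g | y
7 | q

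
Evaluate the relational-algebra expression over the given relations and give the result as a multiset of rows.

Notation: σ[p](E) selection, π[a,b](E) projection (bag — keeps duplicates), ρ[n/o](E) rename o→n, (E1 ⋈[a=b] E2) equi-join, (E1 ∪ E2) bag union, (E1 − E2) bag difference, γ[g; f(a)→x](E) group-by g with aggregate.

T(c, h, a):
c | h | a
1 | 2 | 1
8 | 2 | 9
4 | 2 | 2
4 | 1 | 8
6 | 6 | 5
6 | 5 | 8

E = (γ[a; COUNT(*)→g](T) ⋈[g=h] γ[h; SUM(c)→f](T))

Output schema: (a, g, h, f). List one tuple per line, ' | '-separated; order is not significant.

Per-node cardinality:
  T → 6
  γ[a; COUNT(*)→g](T) → 5
  T → 6
  γ[h; SUM(c)→f](T) → 4
  (γ[a; COUNT(*)→g](T) ⋈[g=h] γ[h; SUM(c)→f](T)) → 5

== RESULT ==
a | g | h | f
1 | 1 | 1 | 4
2 | 1 | 1 | 4
5 | 1 | 1 | 4
8 | 2 | 2 | 13
9 | 1 | 1 | 4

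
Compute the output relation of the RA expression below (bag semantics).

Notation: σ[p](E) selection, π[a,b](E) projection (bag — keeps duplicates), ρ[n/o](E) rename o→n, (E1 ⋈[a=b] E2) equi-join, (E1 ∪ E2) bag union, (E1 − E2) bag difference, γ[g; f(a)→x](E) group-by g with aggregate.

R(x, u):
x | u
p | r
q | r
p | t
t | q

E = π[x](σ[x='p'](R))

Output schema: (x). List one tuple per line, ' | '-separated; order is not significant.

Stepwise |·|:
  R → 4
  σ[x='p'](R) → 2
  π[x](σ[x='p'](R)) → 2

== RESULT ==
x
p
p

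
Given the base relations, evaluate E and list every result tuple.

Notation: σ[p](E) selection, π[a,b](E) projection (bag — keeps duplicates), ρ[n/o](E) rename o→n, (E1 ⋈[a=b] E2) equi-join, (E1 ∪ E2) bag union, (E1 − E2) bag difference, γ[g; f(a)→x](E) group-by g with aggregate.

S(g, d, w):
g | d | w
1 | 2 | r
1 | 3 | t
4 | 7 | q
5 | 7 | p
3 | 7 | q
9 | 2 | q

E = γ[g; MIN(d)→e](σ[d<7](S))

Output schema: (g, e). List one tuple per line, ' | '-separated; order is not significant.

Row counts bottom-up:
  S → 6
  σ[d<7](S) → 3
  γ[g; MIN(d)→e](σ[d<7](S)) → 2

== RESULT ==
g | e
1 | 2
9 | 2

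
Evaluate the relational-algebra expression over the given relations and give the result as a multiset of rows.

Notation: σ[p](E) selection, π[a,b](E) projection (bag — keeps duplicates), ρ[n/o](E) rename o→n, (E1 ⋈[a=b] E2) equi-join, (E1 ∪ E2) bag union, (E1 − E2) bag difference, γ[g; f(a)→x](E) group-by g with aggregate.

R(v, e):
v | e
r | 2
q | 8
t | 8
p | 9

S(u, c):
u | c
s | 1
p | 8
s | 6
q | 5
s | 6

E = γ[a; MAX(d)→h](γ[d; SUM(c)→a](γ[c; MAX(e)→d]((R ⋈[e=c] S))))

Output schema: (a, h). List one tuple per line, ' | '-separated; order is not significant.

Subexpression sizes:
  R → 4
  S → 5
  (R ⋈[e=c] S) → 2
  γ[c; MAX(e)→d]((R ⋈[e=c] S)) → 1
  γ[d; SUM(c)→a](γ[c; MAX(e)→d]((R ⋈[e=c] S))) → 1
  γ[a; MAX(d)→h](γ[d; SUM(c)→a](γ[c; MAX(e)→d]((R ⋈[e=c] S)))) → 1

== RESULT ==
a | h
8 | 8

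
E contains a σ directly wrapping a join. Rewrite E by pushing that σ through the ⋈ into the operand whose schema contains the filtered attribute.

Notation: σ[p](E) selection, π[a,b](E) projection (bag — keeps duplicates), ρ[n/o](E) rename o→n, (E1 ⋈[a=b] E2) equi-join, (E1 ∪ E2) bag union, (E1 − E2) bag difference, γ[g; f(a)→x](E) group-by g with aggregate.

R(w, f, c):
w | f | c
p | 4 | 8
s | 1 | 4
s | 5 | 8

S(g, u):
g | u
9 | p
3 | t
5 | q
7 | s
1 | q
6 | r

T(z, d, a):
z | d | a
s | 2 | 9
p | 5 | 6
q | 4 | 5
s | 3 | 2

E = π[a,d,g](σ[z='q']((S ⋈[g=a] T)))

σ filters on z, owned by the right side.
E' = π[a,d,g]((S ⋈[g=a] σ[z='q'](T)))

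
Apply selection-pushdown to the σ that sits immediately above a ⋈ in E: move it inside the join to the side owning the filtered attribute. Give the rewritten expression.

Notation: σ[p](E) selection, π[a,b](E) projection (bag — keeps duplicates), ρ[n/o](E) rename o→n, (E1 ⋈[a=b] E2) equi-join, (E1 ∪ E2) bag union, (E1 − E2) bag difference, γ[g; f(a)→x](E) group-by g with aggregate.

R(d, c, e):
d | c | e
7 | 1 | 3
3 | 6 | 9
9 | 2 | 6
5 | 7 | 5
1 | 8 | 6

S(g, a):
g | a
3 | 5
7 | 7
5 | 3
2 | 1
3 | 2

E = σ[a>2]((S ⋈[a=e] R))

σ filters on a, owned by the left side.
E' = (σ[a>2](S) ⋈[a=e] R)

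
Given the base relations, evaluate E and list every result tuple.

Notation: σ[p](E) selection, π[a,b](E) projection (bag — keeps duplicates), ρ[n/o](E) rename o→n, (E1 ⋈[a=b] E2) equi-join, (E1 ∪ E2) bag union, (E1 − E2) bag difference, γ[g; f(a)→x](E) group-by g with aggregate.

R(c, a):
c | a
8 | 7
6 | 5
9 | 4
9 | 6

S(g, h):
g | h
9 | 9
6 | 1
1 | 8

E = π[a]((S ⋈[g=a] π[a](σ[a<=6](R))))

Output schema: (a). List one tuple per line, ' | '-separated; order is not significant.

Row counts bottom-up:
  S → 3
  R → 4
  σ[a<=6](R) → 3
  π[a](σ[a<=6](R)) → 3
  (S ⋈[g=a] π[a](σ[a<=6](R))) → 1
  π[a]((S ⋈[g=a] π[a](σ[a<=6](R)))) → 1

== RESULT ==
a
6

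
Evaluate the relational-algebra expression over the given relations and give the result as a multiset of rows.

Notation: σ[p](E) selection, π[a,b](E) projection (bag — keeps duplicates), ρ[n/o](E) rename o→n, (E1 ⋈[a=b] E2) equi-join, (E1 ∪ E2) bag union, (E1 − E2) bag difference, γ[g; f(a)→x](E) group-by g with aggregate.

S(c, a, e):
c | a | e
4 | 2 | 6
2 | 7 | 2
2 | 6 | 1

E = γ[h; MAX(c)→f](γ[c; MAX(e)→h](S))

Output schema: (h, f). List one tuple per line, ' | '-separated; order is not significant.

Stepwise |·|:
  S → 3
  γ[c; MAX(e)→h](S) → 2
  γ[h; MAX(c)→f](γ[c; MAX(e)→h](S)) → 2

== RESULT ==
h | f
2 | 2
6 | 4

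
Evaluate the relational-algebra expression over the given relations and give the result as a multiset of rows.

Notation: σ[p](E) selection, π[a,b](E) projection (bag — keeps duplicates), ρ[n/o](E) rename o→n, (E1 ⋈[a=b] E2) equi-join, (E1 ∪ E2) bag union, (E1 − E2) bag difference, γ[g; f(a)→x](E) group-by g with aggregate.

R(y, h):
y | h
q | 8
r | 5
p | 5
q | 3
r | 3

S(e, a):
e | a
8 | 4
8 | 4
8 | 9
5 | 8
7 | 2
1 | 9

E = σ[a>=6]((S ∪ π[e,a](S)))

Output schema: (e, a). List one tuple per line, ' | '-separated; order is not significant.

Stepwise |·|:
  S → 6
  S → 6
  π[e,a](S) → 6
  (S ∪ π[e,a](S)) → 12
  σ[a>=6]((S ∪ π[e,a](S))) → 6

== RESULT ==
e | a
1 | 9
1 | 9
5 | 8
5 | 8
8 | 9
8 | 9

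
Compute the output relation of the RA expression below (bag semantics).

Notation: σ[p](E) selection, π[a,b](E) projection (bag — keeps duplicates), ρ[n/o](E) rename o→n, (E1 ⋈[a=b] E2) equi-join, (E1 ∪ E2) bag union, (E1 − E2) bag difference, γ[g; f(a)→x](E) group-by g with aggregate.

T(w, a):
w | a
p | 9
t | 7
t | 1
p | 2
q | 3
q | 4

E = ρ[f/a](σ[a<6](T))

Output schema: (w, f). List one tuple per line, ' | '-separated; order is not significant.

Per-node cardinality:
  T → 6
  σ[a<6](T) → 4
  ρ[f/a](σ[a<6](T)) → 4

== RESULT ==
w | f
p | 2
q | 3
q | 4
t | 1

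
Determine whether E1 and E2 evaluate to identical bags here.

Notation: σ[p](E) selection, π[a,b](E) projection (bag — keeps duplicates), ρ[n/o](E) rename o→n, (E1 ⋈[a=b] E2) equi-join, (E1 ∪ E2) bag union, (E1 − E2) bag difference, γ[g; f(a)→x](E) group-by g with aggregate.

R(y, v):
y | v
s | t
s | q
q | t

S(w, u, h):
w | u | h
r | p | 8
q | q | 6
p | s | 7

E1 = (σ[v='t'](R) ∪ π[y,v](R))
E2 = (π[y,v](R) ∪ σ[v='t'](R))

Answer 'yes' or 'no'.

E1 per-node cardinality:
  R → 3
  σ[v='t'](R) → 2
  R → 3
  π[y,v](R) → 3
  (σ[v='t'](R) ∪ π[y,v](R)) → 5
E2 per-node cardinality:
  R → 3
  π[y,v](R) → 3
  R → 3
  σ[v='t'](R) → 2
  (π[y,v](R) ∪ σ[v='t'](R)) → 5

E1 and E2 produce the same multiset:
y | v
q | t
q | t
s | q
s | t
s | t

yes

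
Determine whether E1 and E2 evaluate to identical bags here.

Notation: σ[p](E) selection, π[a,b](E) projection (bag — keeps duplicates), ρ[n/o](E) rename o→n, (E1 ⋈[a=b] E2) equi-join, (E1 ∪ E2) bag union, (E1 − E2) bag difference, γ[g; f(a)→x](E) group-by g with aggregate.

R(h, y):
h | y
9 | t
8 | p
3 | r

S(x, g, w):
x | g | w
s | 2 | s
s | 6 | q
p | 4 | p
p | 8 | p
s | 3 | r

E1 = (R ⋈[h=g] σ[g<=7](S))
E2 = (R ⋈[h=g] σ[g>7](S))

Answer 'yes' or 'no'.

E1 subexpression sizes:
  R → 3
  S → 5
  σ[g<=7](S) → 4
  (R ⋈[h=g] σ[g<=7](S)) → 1
E2 subexpression sizes:
  R → 3
  S → 5
  σ[g>7](S) → 1
  (R ⋈[h=g] σ[g>7](S)) → 1

E1 result:
h | y | x | g | w
3 | r | s | 3 | r
E2 result:
h | y | x | g | w
8 | p | p | 8 | p
Witness: (3, 'r', 's', 3, 'r') appears 1× in E1 but 0× in E2.

no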